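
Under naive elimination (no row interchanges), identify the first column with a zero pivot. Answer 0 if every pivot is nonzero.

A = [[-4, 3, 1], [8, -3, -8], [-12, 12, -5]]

Naive forward elimination:
R2 <- R2 - (-2)*R1:  [  0   3  -6 ]
R3 <- R3 - (3)*R1:  [  0   3  -8 ]
R3 <- R3 - (1)*R2:  [  0   0  -2 ]
All pivots nonzero; naive elimination completes without hitting a zero pivot.

first zero-pivot column = 0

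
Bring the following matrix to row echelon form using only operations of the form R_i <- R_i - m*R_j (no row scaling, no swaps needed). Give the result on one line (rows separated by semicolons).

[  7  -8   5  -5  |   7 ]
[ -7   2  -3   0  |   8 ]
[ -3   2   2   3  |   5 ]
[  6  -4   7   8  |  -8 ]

Forward elimination:
R2 <- R2 - (-1)*R1:  [  0  -6   2  -5  15 ]
R3 <- R3 - (-3/7)*R1:  [     0  -10/7   29/7    6/7      8 ]
R4 <- R4 - (6/7)*R1:  [    0  20/7  19/7  86/7   -14 ]
R3 <- R3 - (5/21)*R2:  [     0      0   11/3  43/21   31/7 ]
R4 <- R4 - (-10/21)*R2:  [      0       0    11/3  208/21   -48/7 ]
R4 <- R4 - (1)*R3:  [     0      0      0   55/7  -79/7 ]
Row echelon form:
[ 7  -8     5     -5  |      7 ]
[ 0  -6     2     -5  |     15 ]
[ 0   0  11/3  43/21  |   31/7 ]
[ 0   0     0   55/7  |  -79/7 ]

REF = [7 -8 5 -5 7; 0 -6 2 -5 15; 0 0 11/3 43/21 31/7; 0 0 0 55/7 -79/7]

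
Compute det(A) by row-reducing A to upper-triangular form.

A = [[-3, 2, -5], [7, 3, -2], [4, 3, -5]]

det(A) = 36

Forward elimination:
R2 <- R2 - (-7/3)*R1:  [     0   23/3  -41/3 ]
R3 <- R3 - (-4/3)*R1:  [     0   17/3  -35/3 ]
R3 <- R3 - (17/23)*R2:  [      0       0  -36/23 ]
Upper-triangular form:
[ -3     2      -5 ]
[  0  23/3   -41/3 ]
[  0     0  -36/23 ]
det(A) = (-1)^0 * (-3) * (23/3) * (-36/23) = 36  (0 row swaps -> sign +1)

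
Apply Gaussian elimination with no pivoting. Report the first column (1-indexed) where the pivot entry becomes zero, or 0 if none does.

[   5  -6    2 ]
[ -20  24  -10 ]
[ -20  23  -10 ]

first zero-pivot column = 2

Naive forward elimination:
R2 <- R2 - (-4)*R1:  [  0   0  -2 ]
R3 <- R3 - (-4)*R1:  [  0  -1  -2 ]
Matrix at this point:
[ 5  -6   2 ]
[ 0   0  -2 ]
[ 0  -1  -2 ]
Pivot entry (2,2) is zero but row 3 has -1 in column 2 -> naive elimination stops; a row interchange (e.g. R2 <-> R3) would be required here.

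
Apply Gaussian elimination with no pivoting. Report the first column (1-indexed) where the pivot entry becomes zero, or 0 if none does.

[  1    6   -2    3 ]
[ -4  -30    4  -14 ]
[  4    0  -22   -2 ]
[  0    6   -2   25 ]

Naive forward elimination:
R2 <- R2 - (-4)*R1:  [  0  -6  -4  -2 ]
R3 <- R3 - (4)*R1:  [   0  -24  -14  -14 ]
R3 <- R3 - (4)*R2:  [  0   0   2  -6 ]
R4 <- R4 - (-1)*R2:  [  0   0  -6  23 ]
R4 <- R4 - (-3)*R3:  [ 0  0  0  5 ]
All pivots nonzero; naive elimination completes without hitting a zero pivot.

first zero-pivot column = 0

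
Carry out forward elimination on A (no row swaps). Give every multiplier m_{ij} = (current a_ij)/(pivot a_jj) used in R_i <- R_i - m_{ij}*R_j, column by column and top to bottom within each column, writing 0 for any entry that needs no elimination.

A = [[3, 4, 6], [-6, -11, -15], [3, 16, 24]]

Forward elimination:
R2 <- R2 - (-2)*R1:  [  0  -3  -3 ]
R3 <- R3 - (1)*R1:  [  0  12  18 ]
R3 <- R3 - (-4)*R2:  [ 0  0  6 ]
Multipliers (in order of application): m_{21} = -2, m_{31} = 1, m_{32} = -4

multipliers: -2, 1, -4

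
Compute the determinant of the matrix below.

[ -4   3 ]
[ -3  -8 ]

det(A) = 41

Forward elimination:
R2 <- R2 - (3/4)*R1:  [     0  -41/4 ]
Upper-triangular form:
[ -4      3 ]
[  0  -41/4 ]
det(A) = (-1)^0 * (-4) * (-41/4) = 41  (0 row swaps -> sign +1)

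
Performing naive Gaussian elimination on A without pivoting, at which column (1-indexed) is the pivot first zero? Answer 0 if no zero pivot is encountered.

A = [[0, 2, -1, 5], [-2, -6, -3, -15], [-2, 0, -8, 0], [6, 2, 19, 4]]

first zero-pivot column = 1

Naive forward elimination:
Pivot entry (1,1) is zero but row 2 has -2 in column 1 -> naive elimination stops; a row interchange (e.g. R1 <-> R2) would be required here.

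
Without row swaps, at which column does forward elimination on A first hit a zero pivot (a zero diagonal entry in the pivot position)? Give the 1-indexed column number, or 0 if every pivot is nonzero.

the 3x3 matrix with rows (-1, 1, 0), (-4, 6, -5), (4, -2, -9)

first zero-pivot column = 0

Naive forward elimination:
R2 <- R2 - (4)*R1:  [  0   2  -5 ]
R3 <- R3 - (-4)*R1:  [  0   2  -9 ]
R3 <- R3 - (1)*R2:  [  0   0  -4 ]
All pivots nonzero; naive elimination completes without hitting a zero pivot.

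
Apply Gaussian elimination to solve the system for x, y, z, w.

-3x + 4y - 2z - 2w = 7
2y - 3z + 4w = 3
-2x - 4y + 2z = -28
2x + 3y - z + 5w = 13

(5, 4, -1, -2)

Forward elimination on [A|b]:
R3 <- R3 - (2/3)*R1:  [     0  -20/3   10/3    4/3  -98/3 ]
R4 <- R4 - (-2/3)*R1:  [    0  17/3  -7/3  11/3  53/3 ]
R3 <- R3 - (-10/3)*R2:  [     0      0  -20/3   44/3  -68/3 ]
R4 <- R4 - (17/6)*R2:  [     0      0   37/6  -23/3   55/6 ]
R4 <- R4 - (-37/40)*R3:  [     0      0      0  59/10  -59/5 ]
Row echelon form:
[ -3  4     -2     -2  |      7 ]
[  0  2     -3      4  |      3 ]
[  0  0  -20/3   44/3  |  -68/3 ]
[  0  0      0  59/10  |  -59/5 ]
Back-substitution:
w = (-59/5) / (59/10) = -2
z = (-68/3 - (44/3)*(-2)) / (-20/3) = -1
y = (3 - (-3)*(-1) - (4)*(-2)) / 2 = 4
x = (7 - (4)*(4) - (-2)*(-1) - (-2)*(-2)) / -3 = 5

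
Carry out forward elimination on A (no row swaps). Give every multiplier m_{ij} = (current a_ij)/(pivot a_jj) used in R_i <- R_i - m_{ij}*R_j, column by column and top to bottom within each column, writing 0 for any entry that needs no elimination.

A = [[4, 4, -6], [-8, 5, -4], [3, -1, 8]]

multipliers: -2, 3/4, -4/13

Forward elimination:
R2 <- R2 - (-2)*R1:  [   0   13  -16 ]
R3 <- R3 - (3/4)*R1:  [    0    -4  25/2 ]
R3 <- R3 - (-4/13)*R2:  [      0       0  197/26 ]
Multipliers (in order of application): m_{21} = -2, m_{31} = 3/4, m_{32} = -4/13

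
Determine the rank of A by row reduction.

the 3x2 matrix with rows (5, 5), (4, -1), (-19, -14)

Row reduction:
R2 <- R2 - (4/5)*R1:  [  0  -5 ]
R3 <- R3 - (-19/5)*R1:  [ 0  5 ]
R3 <- R3 - (-1)*R2:  [ 0  0 ]
Row echelon form:
[ 5   5 ]
[ 0  -5 ]
[ 0   0 ]
Nonzero rows / pivot columns: 2

rank(A) = 2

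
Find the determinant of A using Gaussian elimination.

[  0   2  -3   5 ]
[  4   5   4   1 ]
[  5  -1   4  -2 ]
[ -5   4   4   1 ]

Forward elimination:
R1 <-> R2   (pivot in column 1 was zero)
[  4   5   4   1 ]
[  0   2  -3   5 ]
[  5  -1   4  -2 ]
[ -5   4   4   1 ]
R3 <- R3 - (5/4)*R1:  [     0  -29/4     -1  -13/4 ]
R4 <- R4 - (-5/4)*R1:  [    0  41/4     9   9/4 ]
R3 <- R3 - (-29/8)*R2:  [     0      0  -95/8  119/8 ]
R4 <- R4 - (41/8)*R2:  [      0       0   195/8  -187/8 ]
R4 <- R4 - (-39/19)*R3:  [      0       0       0  136/19 ]
Upper-triangular form:
[ 4  5      4       1 ]
[ 0  2     -3       5 ]
[ 0  0  -95/8   119/8 ]
[ 0  0      0  136/19 ]
det(A) = (-1)^1 * (4) * (2) * (-95/8) * (136/19) = 680  (1 row swap -> sign -1)

det(A) = 680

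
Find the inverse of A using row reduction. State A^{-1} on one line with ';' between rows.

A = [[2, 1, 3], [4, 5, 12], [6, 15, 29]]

inverse = [35/24 -2/3 1/8; 11/6 -5/3 1/2; -5/4 1 -1/4]

Gauss-Jordan on [A | I]:
R1 <- (1/2)*R1:  [   1  1/2  3/2  |  1/2    0    0 ]
R2 <- R2 - (4)*R1:  [  0   3   6  |  -2   1   0 ]
R3 <- R3 - (6)*R1:  [  0  12  20  |  -3   0   1 ]
R2 <- (1/3)*R2:  [    0     1     2  |  -2/3   1/3     0 ]
R1 <- R1 - (1/2)*R2:  [    1     0   1/2  |   5/6  -1/6     0 ]
R3 <- R3 - (12)*R2:  [  0   0  -4  |   5  -4   1 ]
R3 <- (1/-4)*R3:  [    0     0     1  |  -5/4     1  -1/4 ]
R1 <- R1 - (1/2)*R3:  [     1      0      0  |  35/24   -2/3    1/8 ]
R2 <- R2 - (2)*R3:  [    0     1     0  |  11/6  -5/3   1/2 ]
Right block of [I | A^{-1}] is the inverse:
[ 35/24  -2/3   1/8 ]
[  11/6  -5/3   1/2 ]
[  -5/4     1  -1/4 ]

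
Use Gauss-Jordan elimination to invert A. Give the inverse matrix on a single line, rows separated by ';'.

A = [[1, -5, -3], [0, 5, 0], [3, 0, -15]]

inverse = [5/2 5/2 -1/2; 0 1/5 0; 1/2 1/2 -1/6]

Gauss-Jordan on [A | I]:
R3 <- R3 - (3)*R1:  [  0  15  -6  |  -3   0   1 ]
R2 <- (1/5)*R2:  [   0    1    0  |    0  1/5    0 ]
R1 <- R1 - (-5)*R2:  [  1   0  -3  |   1   1   0 ]
R3 <- R3 - (15)*R2:  [  0   0  -6  |  -3  -3   1 ]
R3 <- (1/-6)*R3:  [    0     0     1  |   1/2   1/2  -1/6 ]
R1 <- R1 - (-3)*R3:  [    1     0     0  |   5/2   5/2  -1/2 ]
Right block of [I | A^{-1}] is the inverse:
[ 5/2  5/2  -1/2 ]
[   0  1/5     0 ]
[ 1/2  1/2  -1/6 ]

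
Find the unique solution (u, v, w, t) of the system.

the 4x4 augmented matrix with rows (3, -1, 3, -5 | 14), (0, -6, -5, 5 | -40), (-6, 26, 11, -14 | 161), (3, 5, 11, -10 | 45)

(1, 5, -3, -5)

Forward elimination on [A|b]:
R3 <- R3 - (-2)*R1:  [   0   24   17  -24  189 ]
R4 <- R4 - (1)*R1:  [  0   6   8  -5  31 ]
R3 <- R3 - (-4)*R2:  [  0   0  -3  -4  29 ]
R4 <- R4 - (-1)*R2:  [  0   0   3   0  -9 ]
R4 <- R4 - (-1)*R3:  [  0   0   0  -4  20 ]
Row echelon form:
[ 3  -1   3  -5  |   14 ]
[ 0  -6  -5   5  |  -40 ]
[ 0   0  -3  -4  |   29 ]
[ 0   0   0  -4  |   20 ]
Back-substitution:
t = (20) / -4 = -5
w = (29 - (-4)*(-5)) / -3 = -3
v = (-40 - (-5)*(-3) - (5)*(-5)) / -6 = 5
u = (14 - (-1)*(5) - (3)*(-3) - (-5)*(-5)) / 3 = 1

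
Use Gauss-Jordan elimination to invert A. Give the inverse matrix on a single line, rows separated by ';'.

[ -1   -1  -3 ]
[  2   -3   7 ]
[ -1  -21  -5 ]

inverse = [-27/5 -29/15 8/15; -1/10 -1/15 -1/30; 3/2 2/3 -1/6]

Gauss-Jordan on [A | I]:
R1 <- (1/-1)*R1:  [  1   1   3  |  -1   0   0 ]
R2 <- R2 - (2)*R1:  [  0  -5   1  |   2   1   0 ]
R3 <- R3 - (-1)*R1:  [   0  -20   -2  |   -1    0    1 ]
R2 <- (1/-5)*R2:  [    0     1  -1/5  |  -2/5  -1/5     0 ]
R1 <- R1 - (1)*R2:  [    1     0  16/5  |  -3/5   1/5     0 ]
R3 <- R3 - (-20)*R2:  [  0   0  -6  |  -9  -4   1 ]
R3 <- (1/-6)*R3:  [    0     0     1  |   3/2   2/3  -1/6 ]
R1 <- R1 - (16/5)*R3:  [      1       0       0  |   -27/5  -29/15    8/15 ]
R2 <- R2 - (-1/5)*R3:  [     0      1      0  |  -1/10  -1/15  -1/30 ]
Right block of [I | A^{-1}] is the inverse:
[ -27/5  -29/15   8/15 ]
[ -1/10   -1/15  -1/30 ]
[   3/2     2/3   -1/6 ]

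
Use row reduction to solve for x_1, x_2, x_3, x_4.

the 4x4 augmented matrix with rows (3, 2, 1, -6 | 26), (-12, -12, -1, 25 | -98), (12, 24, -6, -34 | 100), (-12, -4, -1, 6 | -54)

Forward elimination on [A|b]:
R2 <- R2 - (-4)*R1:  [  0  -4   3   1   6 ]
R3 <- R3 - (4)*R1:  [   0   16  -10  -10   -4 ]
R4 <- R4 - (-4)*R1:  [   0    4    3  -18   50 ]
R3 <- R3 - (-4)*R2:  [  0   0   2  -6  20 ]
R4 <- R4 - (-1)*R2:  [   0    0    6  -17   56 ]
R4 <- R4 - (3)*R3:  [  0   0   0   1  -4 ]
Row echelon form:
[ 3   2  1  -6  |  26 ]
[ 0  -4  3   1  |   6 ]
[ 0   0  2  -6  |  20 ]
[ 0   0  0   1  |  -4 ]
Back-substitution:
x_4 = (-4) / 1 = -4
x_3 = (20 - (-6)*(-4)) / 2 = -2
x_2 = (6 - (3)*(-2) - (1)*(-4)) / -4 = -4
x_1 = (26 - (2)*(-4) - (1)*(-2) - (-6)*(-4)) / 3 = 4

(4, -4, -2, -4)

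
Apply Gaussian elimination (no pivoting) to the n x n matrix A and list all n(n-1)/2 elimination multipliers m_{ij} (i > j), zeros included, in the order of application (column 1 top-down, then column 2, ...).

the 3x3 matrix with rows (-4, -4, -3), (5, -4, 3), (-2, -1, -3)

Forward elimination:
R2 <- R2 - (-5/4)*R1:  [    0    -9  -3/4 ]
R3 <- R3 - (1/2)*R1:  [    0     1  -3/2 ]
R3 <- R3 - (-1/9)*R2:  [      0       0  -19/12 ]
Multipliers (in order of application): m_{21} = -5/4, m_{31} = 1/2, m_{32} = -1/9

multipliers: -5/4, 1/2, -1/9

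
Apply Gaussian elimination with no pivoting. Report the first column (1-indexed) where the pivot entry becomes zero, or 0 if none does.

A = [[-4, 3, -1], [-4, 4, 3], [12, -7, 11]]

Naive forward elimination:
R2 <- R2 - (1)*R1:  [ 0  1  4 ]
R3 <- R3 - (-3)*R1:  [ 0  2  8 ]
R3 <- R3 - (2)*R2:  [ 0  0  0 ]
Matrix at this point:
[ -4  3  -1 ]
[  0  1   4 ]
[  0  0   0 ]
Pivot entry (3,3) in the last row is zero and there are no rows below to swap with -> zero pivot in column 3 (A is singular).

first zero-pivot column = 3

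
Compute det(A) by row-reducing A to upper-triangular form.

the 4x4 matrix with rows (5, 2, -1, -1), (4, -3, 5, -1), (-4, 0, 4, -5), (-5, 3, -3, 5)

det(A) = -765

Forward elimination:
R2 <- R2 - (4/5)*R1:  [     0  -23/5   29/5   -1/5 ]
R3 <- R3 - (-4/5)*R1:  [     0    8/5   16/5  -29/5 ]
R4 <- R4 - (-1)*R1:  [  0   5  -4   4 ]
R3 <- R3 - (-8/23)*R2:  [       0        0   120/23  -135/23 ]
R4 <- R4 - (-25/23)*R2:  [     0      0  53/23  87/23 ]
R4 <- R4 - (53/120)*R3:  [    0     0     0  51/8 ]
Upper-triangular form:
[ 5      2      -1       -1 ]
[ 0  -23/5    29/5     -1/5 ]
[ 0      0  120/23  -135/23 ]
[ 0      0       0     51/8 ]
det(A) = (-1)^0 * (5) * (-23/5) * (120/23) * (51/8) = -765  (0 row swaps -> sign +1)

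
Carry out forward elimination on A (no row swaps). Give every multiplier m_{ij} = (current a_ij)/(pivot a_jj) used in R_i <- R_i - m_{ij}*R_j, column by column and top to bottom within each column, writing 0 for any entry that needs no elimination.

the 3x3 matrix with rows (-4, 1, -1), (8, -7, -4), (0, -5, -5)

Forward elimination:
R2 <- R2 - (-2)*R1:  [  0  -5  -6 ]
R3: entry in column 1 is already 0 -> m_{31} = 0 (no row operation needed)
R3 <- R3 - (1)*R2:  [ 0  0  1 ]
Multipliers (in order of application): m_{21} = -2, m_{31} = 0, m_{32} = 1

multipliers: -2, 0, 1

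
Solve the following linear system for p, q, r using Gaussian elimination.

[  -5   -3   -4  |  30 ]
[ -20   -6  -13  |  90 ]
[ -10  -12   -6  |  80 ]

Forward elimination on [A|b]:
R2 <- R2 - (4)*R1:  [   0    6    3  -30 ]
R3 <- R3 - (2)*R1:  [  0  -6   2  20 ]
R3 <- R3 - (-1)*R2:  [   0    0    5  -10 ]
Row echelon form:
[ -5  -3  -4  |   30 ]
[  0   6   3  |  -30 ]
[  0   0   5  |  -10 ]
Back-substitution:
r = (-10) / 5 = -2
q = (-30 - (3)*(-2)) / 6 = -4
p = (30 - (-3)*(-4) - (-4)*(-2)) / -5 = -2

(-2, -4, -2)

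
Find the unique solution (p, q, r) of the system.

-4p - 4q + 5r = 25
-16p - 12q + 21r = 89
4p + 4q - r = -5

Forward elimination on [A|b]:
R2 <- R2 - (4)*R1:  [   0    4    1  -11 ]
R3 <- R3 - (-1)*R1:  [  0   0   4  20 ]
Row echelon form:
[ -4  -4  5  |   25 ]
[  0   4  1  |  -11 ]
[  0   0  4  |   20 ]
Back-substitution:
r = (20) / 4 = 5
q = (-11 - (1)*(5)) / 4 = -4
p = (25 - (-4)*(-4) - (5)*(5)) / -4 = 4

(4, -4, 5)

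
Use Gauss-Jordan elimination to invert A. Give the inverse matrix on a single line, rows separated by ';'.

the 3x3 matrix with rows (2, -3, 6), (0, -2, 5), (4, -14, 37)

Gauss-Jordan on [A | I]:
R1 <- (1/2)*R1:  [    1  -3/2     3  |   1/2     0     0 ]
R3 <- R3 - (4)*R1:  [  0  -8  25  |  -2   0   1 ]
R2 <- (1/-2)*R2:  [    0     1  -5/2  |     0  -1/2     0 ]
R1 <- R1 - (-3/2)*R2:  [    1     0  -3/4  |   1/2  -3/4     0 ]
R3 <- R3 - (-8)*R2:  [  0   0   5  |  -2  -4   1 ]
R3 <- (1/5)*R3:  [    0     0     1  |  -2/5  -4/5   1/5 ]
R1 <- R1 - (-3/4)*R3:  [      1       0       0  |     1/5  -27/20    3/20 ]
R2 <- R2 - (-5/2)*R3:  [    0     1     0  |    -1  -5/2   1/2 ]
Right block of [I | A^{-1}] is the inverse:
[  1/5  -27/20  3/20 ]
[   -1    -5/2   1/2 ]
[ -2/5    -4/5   1/5 ]

inverse = [1/5 -27/20 3/20; -1 -5/2 1/2; -2/5 -4/5 1/5]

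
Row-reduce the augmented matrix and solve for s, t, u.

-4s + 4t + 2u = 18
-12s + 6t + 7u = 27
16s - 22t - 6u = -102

(-2, 4, -3)

Forward elimination on [A|b]:
R2 <- R2 - (3)*R1:  [   0   -6    1  -27 ]
R3 <- R3 - (-4)*R1:  [   0   -6    2  -30 ]
R3 <- R3 - (1)*R2:  [  0   0   1  -3 ]
Row echelon form:
[ -4   4  2  |   18 ]
[  0  -6  1  |  -27 ]
[  0   0  1  |   -3 ]
Back-substitution:
u = (-3) / 1 = -3
t = (-27 - (1)*(-3)) / -6 = 4
s = (18 - (4)*(4) - (2)*(-3)) / -4 = -2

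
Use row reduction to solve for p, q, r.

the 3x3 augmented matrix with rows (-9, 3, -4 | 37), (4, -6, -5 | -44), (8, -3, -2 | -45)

(-4, 3, 2)

Forward elimination on [A|b]:
R2 <- R2 - (-4/9)*R1:  [      0   -14/3   -61/9  -248/9 ]
R3 <- R3 - (-8/9)*R1:  [      0    -1/3   -50/9  -109/9 ]
R3 <- R3 - (1/14)*R2:  [      0       0  -71/14   -71/7 ]
Row echelon form:
[ -9      3      -4  |      37 ]
[  0  -14/3   -61/9  |  -248/9 ]
[  0      0  -71/14  |   -71/7 ]
Back-substitution:
r = (-71/7) / (-71/14) = 2
q = (-248/9 - (-61/9)*(2)) / (-14/3) = 3
p = (37 - (3)*(3) - (-4)*(2)) / -9 = -4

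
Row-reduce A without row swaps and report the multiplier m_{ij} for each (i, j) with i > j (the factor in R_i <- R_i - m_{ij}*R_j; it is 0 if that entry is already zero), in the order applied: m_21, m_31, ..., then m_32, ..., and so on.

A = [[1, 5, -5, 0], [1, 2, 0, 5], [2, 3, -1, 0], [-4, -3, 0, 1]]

Forward elimination:
R2 <- R2 - (1)*R1:  [  0  -3   5   5 ]
R3 <- R3 - (2)*R1:  [  0  -7   9   0 ]
R4 <- R4 - (-4)*R1:  [   0   17  -20    1 ]
R3 <- R3 - (7/3)*R2:  [     0      0   -8/3  -35/3 ]
R4 <- R4 - (-17/3)*R2:  [    0     0  25/3  88/3 ]
R4 <- R4 - (-25/8)*R3:  [     0      0      0  -57/8 ]
Multipliers (in order of application): m_{21} = 1, m_{31} = 2, m_{41} = -4, m_{32} = 7/3, m_{42} = -17/3, m_{43} = -25/8

multipliers: 1, 2, -4, 7/3, -17/3, -25/8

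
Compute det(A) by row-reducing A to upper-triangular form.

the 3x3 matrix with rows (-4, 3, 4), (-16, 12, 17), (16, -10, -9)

Forward elimination:
R2 <- R2 - (4)*R1:  [ 0  0  1 ]
R3 <- R3 - (-4)*R1:  [ 0  2  7 ]
R2 <-> R3   (pivot in column 2 was zero)
[ -4  3  4 ]
[  0  2  7 ]
[  0  0  1 ]
Upper-triangular form:
[ -4  3  4 ]
[  0  2  7 ]
[  0  0  1 ]
det(A) = (-1)^1 * (-4) * (2) * (1) = 8  (1 row swap -> sign -1)

det(A) = 8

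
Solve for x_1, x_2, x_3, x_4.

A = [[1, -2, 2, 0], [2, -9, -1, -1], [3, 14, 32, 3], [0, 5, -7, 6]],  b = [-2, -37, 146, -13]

(0, 4, 3, -2)

Forward elimination on [A|b]:
R2 <- R2 - (2)*R1:  [   0   -5   -5   -1  -33 ]
R3 <- R3 - (3)*R1:  [   0   20   26    3  152 ]
R3 <- R3 - (-4)*R2:  [  0   0   6  -1  20 ]
R4 <- R4 - (-1)*R2:  [   0    0  -12    5  -46 ]
R4 <- R4 - (-2)*R3:  [  0   0   0   3  -6 ]
Row echelon form:
[ 1  -2   2   0  |   -2 ]
[ 0  -5  -5  -1  |  -33 ]
[ 0   0   6  -1  |   20 ]
[ 0   0   0   3  |   -6 ]
Back-substitution:
x_4 = (-6) / 3 = -2
x_3 = (20 - (-1)*(-2)) / 6 = 3
x_2 = (-33 - (-5)*(3) - (-1)*(-2)) / -5 = 4
x_1 = (-2 - (-2)*(4) - (2)*(3)) / 1 = 0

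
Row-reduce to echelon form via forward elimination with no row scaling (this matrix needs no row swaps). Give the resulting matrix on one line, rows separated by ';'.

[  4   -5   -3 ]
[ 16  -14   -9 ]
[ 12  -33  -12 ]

Forward elimination:
R2 <- R2 - (4)*R1:  [ 0  6  3 ]
R3 <- R3 - (3)*R1:  [   0  -18   -3 ]
R3 <- R3 - (-3)*R2:  [ 0  0  6 ]
Row echelon form:
[ 4  -5  -3 ]
[ 0   6   3 ]
[ 0   0   6 ]

REF = [4 -5 -3; 0 6 3; 0 0 6]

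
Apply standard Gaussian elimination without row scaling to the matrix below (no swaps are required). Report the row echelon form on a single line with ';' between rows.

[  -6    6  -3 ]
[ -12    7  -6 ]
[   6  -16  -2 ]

Forward elimination:
R2 <- R2 - (2)*R1:  [  0  -5   0 ]
R3 <- R3 - (-1)*R1:  [   0  -10   -5 ]
R3 <- R3 - (2)*R2:  [  0   0  -5 ]
Row echelon form:
[ -6   6  -3 ]
[  0  -5   0 ]
[  0   0  -5 ]

REF = [-6 6 -3; 0 -5 0; 0 0 -5]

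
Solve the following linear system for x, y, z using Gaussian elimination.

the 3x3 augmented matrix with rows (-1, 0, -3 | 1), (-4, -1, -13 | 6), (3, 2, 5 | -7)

Forward elimination on [A|b]:
R2 <- R2 - (4)*R1:  [  0  -1  -1   2 ]
R3 <- R3 - (-3)*R1:  [  0   2  -4  -4 ]
R3 <- R3 - (-2)*R2:  [  0   0  -6   0 ]
Row echelon form:
[ -1   0  -3  |  1 ]
[  0  -1  -1  |  2 ]
[  0   0  -6  |  0 ]
Back-substitution:
z = (0) / -6 = 0
y = (2 - (-1)*(0)) / -1 = -2
x = (1 - (-3)*(0)) / -1 = -1

(-1, -2, 0)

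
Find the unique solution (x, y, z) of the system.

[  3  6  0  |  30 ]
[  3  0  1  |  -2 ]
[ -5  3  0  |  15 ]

Forward elimination on [A|b]:
R2 <- R2 - (1)*R1:  [   0   -6    1  -32 ]
R3 <- R3 - (-5/3)*R1:  [  0  13   0  65 ]
R3 <- R3 - (-13/6)*R2:  [     0      0   13/6  -13/3 ]
Row echelon form:
[ 3   6     0  |     30 ]
[ 0  -6     1  |    -32 ]
[ 0   0  13/6  |  -13/3 ]
Back-substitution:
z = (-13/3) / (13/6) = -2
y = (-32 - (1)*(-2)) / -6 = 5
x = (30 - (6)*(5)) / 3 = 0

(0, 5, -2)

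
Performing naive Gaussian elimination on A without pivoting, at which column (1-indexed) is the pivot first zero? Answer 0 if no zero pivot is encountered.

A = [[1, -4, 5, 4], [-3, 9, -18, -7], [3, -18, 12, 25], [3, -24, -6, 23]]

Naive forward elimination:
R2 <- R2 - (-3)*R1:  [  0  -3  -3   5 ]
R3 <- R3 - (3)*R1:  [  0  -6  -3  13 ]
R4 <- R4 - (3)*R1:  [   0  -12  -21   11 ]
R3 <- R3 - (2)*R2:  [ 0  0  3  3 ]
R4 <- R4 - (4)*R2:  [  0   0  -9  -9 ]
R4 <- R4 - (-3)*R3:  [ 0  0  0  0 ]
Matrix at this point:
[ 1  -4   5  4 ]
[ 0  -3  -3  5 ]
[ 0   0   3  3 ]
[ 0   0   0  0 ]
Pivot entry (4,4) in the last row is zero and there are no rows below to swap with -> zero pivot in column 4 (A is singular).

first zero-pivot column = 4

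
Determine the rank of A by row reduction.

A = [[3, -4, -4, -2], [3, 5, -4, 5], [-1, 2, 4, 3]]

Row reduction:
R2 <- R2 - (1)*R1:  [ 0  9  0  7 ]
R3 <- R3 - (-1/3)*R1:  [   0  2/3  8/3  7/3 ]
R3 <- R3 - (2/27)*R2:  [     0      0    8/3  49/27 ]
Row echelon form:
[ 3  -4   -4     -2 ]
[ 0   9    0      7 ]
[ 0   0  8/3  49/27 ]
Nonzero rows / pivot columns: 3

rank(A) = 3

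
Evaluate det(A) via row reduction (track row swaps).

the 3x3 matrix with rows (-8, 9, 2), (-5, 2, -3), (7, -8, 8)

det(A) = 287

Forward elimination:
R2 <- R2 - (5/8)*R1:  [     0  -29/8  -17/4 ]
R3 <- R3 - (-7/8)*R1:  [    0  -1/8  39/4 ]
R3 <- R3 - (1/29)*R2:  [      0       0  287/29 ]
Upper-triangular form:
[ -8      9       2 ]
[  0  -29/8   -17/4 ]
[  0      0  287/29 ]
det(A) = (-1)^0 * (-8) * (-29/8) * (287/29) = 287  (0 row swaps -> sign +1)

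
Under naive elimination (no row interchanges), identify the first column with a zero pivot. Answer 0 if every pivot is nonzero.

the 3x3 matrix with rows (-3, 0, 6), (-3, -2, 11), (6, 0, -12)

first zero-pivot column = 3

Naive forward elimination:
R2 <- R2 - (1)*R1:  [  0  -2   5 ]
R3 <- R3 - (-2)*R1:  [ 0  0  0 ]
Matrix at this point:
[ -3   0  6 ]
[  0  -2  5 ]
[  0   0  0 ]
Pivot entry (3,3) in the last row is zero and there are no rows below to swap with -> zero pivot in column 3 (A is singular).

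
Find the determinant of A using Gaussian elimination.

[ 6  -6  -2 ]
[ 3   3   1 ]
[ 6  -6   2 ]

Forward elimination:
R2 <- R2 - (1/2)*R1:  [ 0  6  2 ]
R3 <- R3 - (1)*R1:  [ 0  0  4 ]
Upper-triangular form:
[ 6  -6  -2 ]
[ 0   6   2 ]
[ 0   0   4 ]
det(A) = (-1)^0 * (6) * (6) * (4) = 144  (0 row swaps -> sign +1)

det(A) = 144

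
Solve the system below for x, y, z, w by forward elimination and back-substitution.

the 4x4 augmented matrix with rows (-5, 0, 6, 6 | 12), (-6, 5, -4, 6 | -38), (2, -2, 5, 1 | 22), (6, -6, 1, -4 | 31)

(0, -4, 3, -1)

Forward elimination on [A|b]:
R2 <- R2 - (6/5)*R1:  [      0       5   -56/5    -6/5  -262/5 ]
R3 <- R3 - (-2/5)*R1:  [     0     -2   37/5   17/5  134/5 ]
R4 <- R4 - (-6/5)*R1:  [     0     -6   41/5   16/5  227/5 ]
R3 <- R3 - (-2/5)*R2:  [      0       0   73/25   73/25  146/25 ]
R4 <- R4 - (-6/5)*R2:  [       0        0  -131/25    44/25  -437/25 ]
R4 <- R4 - (-131/73)*R3:  [  0   0   0   7  -7 ]
Row echelon form:
[ -5  0      6      6  |      12 ]
[  0  5  -56/5   -6/5  |  -262/5 ]
[  0  0  73/25  73/25  |  146/25 ]
[  0  0      0      7  |      -7 ]
Back-substitution:
w = (-7) / 7 = -1
z = (146/25 - (73/25)*(-1)) / (73/25) = 3
y = (-262/5 - (-56/5)*(3) - (-6/5)*(-1)) / 5 = -4
x = (12 - (6)*(3) - (6)*(-1)) / -5 = 0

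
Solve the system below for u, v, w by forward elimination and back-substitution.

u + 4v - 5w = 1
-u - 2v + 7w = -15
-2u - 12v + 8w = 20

Forward elimination on [A|b]:
R2 <- R2 - (-1)*R1:  [   0    2    2  -14 ]
R3 <- R3 - (-2)*R1:  [  0  -4  -2  22 ]
R3 <- R3 - (-2)*R2:  [  0   0   2  -6 ]
Row echelon form:
[ 1  4  -5  |    1 ]
[ 0  2   2  |  -14 ]
[ 0  0   2  |   -6 ]
Back-substitution:
w = (-6) / 2 = -3
v = (-14 - (2)*(-3)) / 2 = -4
u = (1 - (4)*(-4) - (-5)*(-3)) / 1 = 2

(2, -4, -3)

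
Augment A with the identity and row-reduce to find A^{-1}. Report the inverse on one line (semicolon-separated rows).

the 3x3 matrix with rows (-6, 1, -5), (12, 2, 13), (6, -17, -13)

Gauss-Jordan on [A | I]:
R1 <- (1/-6)*R1:  [    1  -1/6   5/6  |  -1/6     0     0 ]
R2 <- R2 - (12)*R1:  [ 0  4  3  |  2  1  0 ]
R3 <- R3 - (6)*R1:  [   0  -16  -18  |    1    0    1 ]
R2 <- (1/4)*R2:  [   0    1  3/4  |  1/2  1/4    0 ]
R1 <- R1 - (-1/6)*R2:  [     1      0  23/24  |  -1/12   1/24      0 ]
R3 <- R3 - (-16)*R2:  [  0   0  -6  |   9   4   1 ]
R3 <- (1/-6)*R3:  [    0     0     1  |  -3/2  -2/3  -1/6 ]
R1 <- R1 - (23/24)*R3:  [      1       0       0  |   65/48   49/72  23/144 ]
R2 <- R2 - (3/4)*R3:  [    0     1     0  |  13/8   3/4   1/8 ]
Right block of [I | A^{-1}] is the inverse:
[ 65/48  49/72  23/144 ]
[  13/8    3/4     1/8 ]
[  -3/2   -2/3    -1/6 ]

inverse = [65/48 49/72 23/144; 13/8 3/4 1/8; -3/2 -2/3 -1/6]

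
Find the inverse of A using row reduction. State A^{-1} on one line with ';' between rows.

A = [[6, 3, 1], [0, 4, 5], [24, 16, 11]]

inverse = [-3/4 -17/48 11/48; 5/2 7/8 -5/8; -2 -1/2 1/2]

Gauss-Jordan on [A | I]:
R1 <- (1/6)*R1:  [   1  1/2  1/6  |  1/6    0    0 ]
R3 <- R3 - (24)*R1:  [  0   4   7  |  -4   0   1 ]
R2 <- (1/4)*R2:  [   0    1  5/4  |    0  1/4    0 ]
R1 <- R1 - (1/2)*R2:  [      1       0  -11/24  |     1/6    -1/8       0 ]
R3 <- R3 - (4)*R2:  [  0   0   2  |  -4  -1   1 ]
R3 <- (1/2)*R3:  [    0     0     1  |    -2  -1/2   1/2 ]
R1 <- R1 - (-11/24)*R3:  [      1       0       0  |    -3/4  -17/48   11/48 ]
R2 <- R2 - (5/4)*R3:  [    0     1     0  |   5/2   7/8  -5/8 ]
Right block of [I | A^{-1}] is the inverse:
[ -3/4  -17/48  11/48 ]
[  5/2     7/8   -5/8 ]
[   -2    -1/2    1/2 ]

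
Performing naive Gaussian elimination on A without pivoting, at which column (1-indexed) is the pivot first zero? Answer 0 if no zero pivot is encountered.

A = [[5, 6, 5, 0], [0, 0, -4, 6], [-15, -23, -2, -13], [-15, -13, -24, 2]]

first zero-pivot column = 2

Naive forward elimination:
R3 <- R3 - (-3)*R1:  [   0   -5   13  -13 ]
R4 <- R4 - (-3)*R1:  [  0   5  -9   2 ]
Matrix at this point:
[ 5   6   5    0 ]
[ 0   0  -4    6 ]
[ 0  -5  13  -13 ]
[ 0   5  -9    2 ]
Pivot entry (2,2) is zero but row 3 has -5 in column 2 -> naive elimination stops; a row interchange (e.g. R2 <-> R3) would be required here.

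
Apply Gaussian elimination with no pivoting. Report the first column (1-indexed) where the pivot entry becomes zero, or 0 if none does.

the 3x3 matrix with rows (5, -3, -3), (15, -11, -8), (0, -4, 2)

first zero-pivot column = 3

Naive forward elimination:
R2 <- R2 - (3)*R1:  [  0  -2   1 ]
R3 <- R3 - (2)*R2:  [ 0  0  0 ]
Matrix at this point:
[ 5  -3  -3 ]
[ 0  -2   1 ]
[ 0   0   0 ]
Pivot entry (3,3) in the last row is zero and there are no rows below to swap with -> zero pivot in column 3 (A is singular).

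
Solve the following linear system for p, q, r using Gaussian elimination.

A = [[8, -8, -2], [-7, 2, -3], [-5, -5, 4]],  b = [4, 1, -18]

Forward elimination on [A|b]:
R2 <- R2 - (-7/8)*R1:  [     0     -5  -19/4    9/2 ]
R3 <- R3 - (-5/8)*R1:  [     0    -10   11/4  -31/2 ]
R3 <- R3 - (2)*R2:  [     0      0   49/4  -49/2 ]
Row echelon form:
[ 8  -8     -2  |      4 ]
[ 0  -5  -19/4  |    9/2 ]
[ 0   0   49/4  |  -49/2 ]
Back-substitution:
r = (-49/2) / (49/4) = -2
q = (9/2 - (-19/4)*(-2)) / -5 = 1
p = (4 - (-8)*(1) - (-2)*(-2)) / 8 = 1

(1, 1, -2)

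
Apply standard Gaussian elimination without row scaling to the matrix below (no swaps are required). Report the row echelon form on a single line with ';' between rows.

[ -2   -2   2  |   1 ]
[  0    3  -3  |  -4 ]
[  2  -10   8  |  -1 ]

REF = [-2 -2 2 1; 0 3 -3 -4; 0 0 -2 -16]

Forward elimination:
R3 <- R3 - (-1)*R1:  [   0  -12   10    0 ]
R3 <- R3 - (-4)*R2:  [   0    0   -2  -16 ]
Row echelon form:
[ -2  -2   2  |    1 ]
[  0   3  -3  |   -4 ]
[  0   0  -2  |  -16 ]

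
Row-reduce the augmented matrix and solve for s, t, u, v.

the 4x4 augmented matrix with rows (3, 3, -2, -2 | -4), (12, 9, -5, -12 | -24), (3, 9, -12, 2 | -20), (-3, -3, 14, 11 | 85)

Forward elimination on [A|b]:
R2 <- R2 - (4)*R1:  [  0  -3   3  -4  -8 ]
R3 <- R3 - (1)*R1:  [   0    6  -10    4  -16 ]
R4 <- R4 - (-1)*R1:  [  0   0  12   9  81 ]
R3 <- R3 - (-2)*R2:  [   0    0   -4   -4  -32 ]
R4 <- R4 - (-3)*R3:  [   0    0    0   -3  -15 ]
Row echelon form:
[ 3   3  -2  -2  |   -4 ]
[ 0  -3   3  -4  |   -8 ]
[ 0   0  -4  -4  |  -32 ]
[ 0   0   0  -3  |  -15 ]
Back-substitution:
v = (-15) / -3 = 5
u = (-32 - (-4)*(5)) / -4 = 3
t = (-8 - (3)*(3) - (-4)*(5)) / -3 = -1
s = (-4 - (3)*(-1) - (-2)*(3) - (-2)*(5)) / 3 = 5

(5, -1, 3, 5)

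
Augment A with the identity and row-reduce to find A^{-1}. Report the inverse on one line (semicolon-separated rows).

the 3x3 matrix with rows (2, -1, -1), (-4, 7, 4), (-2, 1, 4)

inverse = [4/5 1/10 1/10; 4/15 1/5 -2/15; 1/3 0 1/3]

Gauss-Jordan on [A | I]:
R1 <- (1/2)*R1:  [    1  -1/2  -1/2  |   1/2     0     0 ]
R2 <- R2 - (-4)*R1:  [ 0  5  2  |  2  1  0 ]
R3 <- R3 - (-2)*R1:  [ 0  0  3  |  1  0  1 ]
R2 <- (1/5)*R2:  [   0    1  2/5  |  2/5  1/5    0 ]
R1 <- R1 - (-1/2)*R2:  [     1      0  -3/10  |   7/10   1/10      0 ]
R3 <- (1/3)*R3:  [   0    0    1  |  1/3    0  1/3 ]
R1 <- R1 - (-3/10)*R3:  [    1     0     0  |   4/5  1/10  1/10 ]
R2 <- R2 - (2/5)*R3:  [     0      1      0  |   4/15    1/5  -2/15 ]
Right block of [I | A^{-1}] is the inverse:
[  4/5  1/10   1/10 ]
[ 4/15   1/5  -2/15 ]
[  1/3     0    1/3 ]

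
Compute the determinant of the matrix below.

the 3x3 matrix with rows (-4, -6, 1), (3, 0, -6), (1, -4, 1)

Forward elimination:
R2 <- R2 - (-3/4)*R1:  [     0   -9/2  -21/4 ]
R3 <- R3 - (-1/4)*R1:  [     0  -11/2    5/4 ]
R3 <- R3 - (11/9)*R2:  [    0     0  23/3 ]
Upper-triangular form:
[ -4    -6      1 ]
[  0  -9/2  -21/4 ]
[  0     0   23/3 ]
det(A) = (-1)^0 * (-4) * (-9/2) * (23/3) = 138  (0 row swaps -> sign +1)

det(A) = 138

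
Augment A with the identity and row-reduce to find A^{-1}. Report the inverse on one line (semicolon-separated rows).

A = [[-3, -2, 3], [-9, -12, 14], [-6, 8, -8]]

Gauss-Jordan on [A | I]:
R1 <- (1/-3)*R1:  [    1   2/3    -1  |  -1/3     0     0 ]
R2 <- R2 - (-9)*R1:  [  0  -6   5  |  -3   1   0 ]
R3 <- R3 - (-6)*R1:  [   0   12  -14  |   -2    0    1 ]
R2 <- (1/-6)*R2:  [    0     1  -5/6  |   1/2  -1/6     0 ]
R1 <- R1 - (2/3)*R2:  [    1     0  -4/9  |  -2/3   1/9     0 ]
R3 <- R3 - (12)*R2:  [  0   0  -4  |  -8   2   1 ]
R3 <- (1/-4)*R3:  [    0     0     1  |     2  -1/2  -1/4 ]
R1 <- R1 - (-4/9)*R3:  [    1     0     0  |   2/9  -1/9  -1/9 ]
R2 <- R2 - (-5/6)*R3:  [     0      1      0  |   13/6  -7/12  -5/24 ]
Right block of [I | A^{-1}] is the inverse:
[  2/9   -1/9   -1/9 ]
[ 13/6  -7/12  -5/24 ]
[    2   -1/2   -1/4 ]

inverse = [2/9 -1/9 -1/9; 13/6 -7/12 -5/24; 2 -1/2 -1/4]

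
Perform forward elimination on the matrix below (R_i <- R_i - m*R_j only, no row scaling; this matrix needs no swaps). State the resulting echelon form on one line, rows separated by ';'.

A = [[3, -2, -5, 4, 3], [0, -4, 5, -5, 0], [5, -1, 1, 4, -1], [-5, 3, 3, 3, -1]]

REF = [3 -2 -5 4 3; 0 -4 5 -5 0; 0 0 49/4 -67/12 -6; 0 0 0 1097/147 58/49]

Forward elimination:
R3 <- R3 - (5/3)*R1:  [    0   7/3  28/3  -8/3    -6 ]
R4 <- R4 - (-5/3)*R1:  [     0   -1/3  -16/3   29/3      4 ]
R3 <- R3 - (-7/12)*R2:  [      0       0    49/4  -67/12      -6 ]
R4 <- R4 - (1/12)*R2:  [      0       0   -23/4  121/12       4 ]
R4 <- R4 - (-23/49)*R3:  [        0         0         0  1097/147     58/49 ]
Row echelon form:
[ 3  -2    -5         4      3 ]
[ 0  -4     5        -5      0 ]
[ 0   0  49/4    -67/12     -6 ]
[ 0   0     0  1097/147  58/49 ]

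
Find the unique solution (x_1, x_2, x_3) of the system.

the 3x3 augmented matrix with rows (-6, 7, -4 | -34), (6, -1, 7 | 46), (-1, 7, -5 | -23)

(3, 0, 4)

Forward elimination on [A|b]:
R2 <- R2 - (-1)*R1:  [  0   6   3  12 ]
R3 <- R3 - (1/6)*R1:  [     0   35/6  -13/3  -52/3 ]
R3 <- R3 - (35/36)*R2:  [     0      0  -29/4    -29 ]
Row echelon form:
[ -6  7     -4  |  -34 ]
[  0  6      3  |   12 ]
[  0  0  -29/4  |  -29 ]
Back-substitution:
x_3 = (-29) / (-29/4) = 4
x_2 = (12 - (3)*(4)) / 6 = 0
x_1 = (-34 - (7)*(0) - (-4)*(4)) / -6 = 3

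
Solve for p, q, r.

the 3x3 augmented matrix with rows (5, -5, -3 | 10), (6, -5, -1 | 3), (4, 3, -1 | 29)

(3, 4, -5)

Forward elimination on [A|b]:
R2 <- R2 - (6/5)*R1:  [    0     1  13/5    -9 ]
R3 <- R3 - (4/5)*R1:  [   0    7  7/5   21 ]
R3 <- R3 - (7)*R2:  [     0      0  -84/5     84 ]
Row echelon form:
[ 5  -5     -3  |  10 ]
[ 0   1   13/5  |  -9 ]
[ 0   0  -84/5  |  84 ]
Back-substitution:
r = (84) / (-84/5) = -5
q = (-9 - (13/5)*(-5)) / 1 = 4
p = (10 - (-5)*(4) - (-3)*(-5)) / 5 = 3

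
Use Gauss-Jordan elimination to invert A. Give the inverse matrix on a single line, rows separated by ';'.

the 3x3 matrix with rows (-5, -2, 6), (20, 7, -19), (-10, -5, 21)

Gauss-Jordan on [A | I]:
R1 <- (1/-5)*R1:  [    1   2/5  -6/5  |  -1/5     0     0 ]
R2 <- R2 - (20)*R1:  [  0  -1   5  |   4   1   0 ]
R3 <- R3 - (-10)*R1:  [  0  -1   9  |  -2   0   1 ]
R2 <- (1/-1)*R2:  [  0   1  -5  |  -4  -1   0 ]
R1 <- R1 - (2/5)*R2:  [   1    0  4/5  |  7/5  2/5    0 ]
R3 <- R3 - (-1)*R2:  [  0   0   4  |  -6  -1   1 ]
R3 <- (1/4)*R3:  [    0     0     1  |  -3/2  -1/4   1/4 ]
R1 <- R1 - (4/5)*R3:  [    1     0     0  |  13/5   3/5  -1/5 ]
R2 <- R2 - (-5)*R3:  [     0      1      0  |  -23/2   -9/4    5/4 ]
Right block of [I | A^{-1}] is the inverse:
[  13/5   3/5  -1/5 ]
[ -23/2  -9/4   5/4 ]
[  -3/2  -1/4   1/4 ]

inverse = [13/5 3/5 -1/5; -23/2 -9/4 5/4; -3/2 -1/4 1/4]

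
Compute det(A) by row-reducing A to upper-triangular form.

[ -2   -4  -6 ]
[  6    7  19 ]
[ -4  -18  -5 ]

det(A) = 50

Forward elimination:
R2 <- R2 - (-3)*R1:  [  0  -5   1 ]
R3 <- R3 - (2)*R1:  [   0  -10    7 ]
R3 <- R3 - (2)*R2:  [ 0  0  5 ]
Upper-triangular form:
[ -2  -4  -6 ]
[  0  -5   1 ]
[  0   0   5 ]
det(A) = (-1)^0 * (-2) * (-5) * (5) = 50  (0 row swaps -> sign +1)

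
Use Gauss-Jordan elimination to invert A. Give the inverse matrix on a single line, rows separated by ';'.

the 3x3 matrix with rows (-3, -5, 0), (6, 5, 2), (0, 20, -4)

Gauss-Jordan on [A | I]:
R1 <- (1/-3)*R1:  [    1   5/3     0  |  -1/3     0     0 ]
R2 <- R2 - (6)*R1:  [  0  -5   2  |   2   1   0 ]
R2 <- (1/-5)*R2:  [    0     1  -2/5  |  -2/5  -1/5     0 ]
R1 <- R1 - (5/3)*R2:  [   1    0  2/3  |  1/3  1/3    0 ]
R3 <- R3 - (20)*R2:  [ 0  0  4  |  8  4  1 ]
R3 <- (1/4)*R3:  [   0    0    1  |    2    1  1/4 ]
R1 <- R1 - (2/3)*R3:  [    1     0     0  |    -1  -1/3  -1/6 ]
R2 <- R2 - (-2/5)*R3:  [    0     1     0  |   2/5   1/5  1/10 ]
Right block of [I | A^{-1}] is the inverse:
[  -1  -1/3  -1/6 ]
[ 2/5   1/5  1/10 ]
[   2     1   1/4 ]

inverse = [-1 -1/3 -1/6; 2/5 1/5 1/10; 2 1 1/4]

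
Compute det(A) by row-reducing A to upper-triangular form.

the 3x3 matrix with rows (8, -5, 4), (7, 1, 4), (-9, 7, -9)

det(A) = -199

Forward elimination:
R2 <- R2 - (7/8)*R1:  [    0  43/8   1/2 ]
R3 <- R3 - (-9/8)*R1:  [    0  11/8  -9/2 ]
R3 <- R3 - (11/43)*R2:  [       0        0  -199/43 ]
Upper-triangular form:
[ 8    -5        4 ]
[ 0  43/8      1/2 ]
[ 0     0  -199/43 ]
det(A) = (-1)^0 * (8) * (43/8) * (-199/43) = -199  (0 row swaps -> sign +1)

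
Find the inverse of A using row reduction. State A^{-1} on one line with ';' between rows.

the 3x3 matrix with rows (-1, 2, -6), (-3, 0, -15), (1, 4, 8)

Gauss-Jordan on [A | I]:
R1 <- (1/-1)*R1:  [  1  -2   6  |  -1   0   0 ]
R2 <- R2 - (-3)*R1:  [  0  -6   3  |  -3   1   0 ]
R3 <- R3 - (1)*R1:  [ 0  6  2  |  1  0  1 ]
R2 <- (1/-6)*R2:  [    0     1  -1/2  |   1/2  -1/6     0 ]
R1 <- R1 - (-2)*R2:  [    1     0     5  |     0  -1/3     0 ]
R3 <- R3 - (6)*R2:  [  0   0   5  |  -2   1   1 ]
R3 <- (1/5)*R3:  [    0     0     1  |  -2/5   1/5   1/5 ]
R1 <- R1 - (5)*R3:  [    1     0     0  |     2  -4/3    -1 ]
R2 <- R2 - (-1/2)*R3:  [     0      1      0  |   3/10  -1/15   1/10 ]
Right block of [I | A^{-1}] is the inverse:
[    2   -4/3    -1 ]
[ 3/10  -1/15  1/10 ]
[ -2/5    1/5   1/5 ]

inverse = [2 -4/3 -1; 3/10 -1/15 1/10; -2/5 1/5 1/5]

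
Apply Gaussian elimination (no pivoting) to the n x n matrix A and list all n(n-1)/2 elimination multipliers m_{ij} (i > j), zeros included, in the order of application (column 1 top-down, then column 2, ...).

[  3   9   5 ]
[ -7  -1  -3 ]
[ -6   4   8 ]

multipliers: -7/3, -2, 11/10

Forward elimination:
R2 <- R2 - (-7/3)*R1:  [    0    20  26/3 ]
R3 <- R3 - (-2)*R1:  [  0  22  18 ]
R3 <- R3 - (11/10)*R2:  [      0       0  127/15 ]
Multipliers (in order of application): m_{21} = -7/3, m_{31} = -2, m_{32} = 11/10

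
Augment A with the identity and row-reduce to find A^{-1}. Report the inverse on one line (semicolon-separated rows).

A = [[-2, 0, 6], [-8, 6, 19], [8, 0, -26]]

Gauss-Jordan on [A | I]:
R1 <- (1/-2)*R1:  [    1     0    -3  |  -1/2     0     0 ]
R2 <- R2 - (-8)*R1:  [  0   6  -5  |  -4   1   0 ]
R3 <- R3 - (8)*R1:  [  0   0  -2  |   4   0   1 ]
R2 <- (1/6)*R2:  [    0     1  -5/6  |  -2/3   1/6     0 ]
R3 <- (1/-2)*R3:  [    0     0     1  |    -2     0  -1/2 ]
R1 <- R1 - (-3)*R3:  [     1      0      0  |  -13/2      0   -3/2 ]
R2 <- R2 - (-5/6)*R3:  [     0      1      0  |   -7/3    1/6  -5/12 ]
Right block of [I | A^{-1}] is the inverse:
[ -13/2    0   -3/2 ]
[  -7/3  1/6  -5/12 ]
[    -2    0   -1/2 ]

inverse = [-13/2 0 -3/2; -7/3 1/6 -5/12; -2 0 -1/2]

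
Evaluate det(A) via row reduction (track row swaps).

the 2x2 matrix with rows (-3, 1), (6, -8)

Forward elimination:
R2 <- R2 - (-2)*R1:  [  0  -6 ]
Upper-triangular form:
[ -3   1 ]
[  0  -6 ]
det(A) = (-1)^0 * (-3) * (-6) = 18  (0 row swaps -> sign +1)

det(A) = 18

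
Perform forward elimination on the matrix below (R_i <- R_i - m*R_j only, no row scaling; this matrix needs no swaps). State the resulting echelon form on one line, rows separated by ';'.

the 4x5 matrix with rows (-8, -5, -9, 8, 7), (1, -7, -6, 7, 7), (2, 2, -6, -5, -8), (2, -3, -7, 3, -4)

Forward elimination:
R2 <- R2 - (-1/8)*R1:  [     0  -61/8  -57/8      8   63/8 ]
R3 <- R3 - (-1/4)*R1:  [     0    3/4  -33/4     -3  -25/4 ]
R4 <- R4 - (-1/4)*R1:  [     0  -17/4  -37/4      5   -9/4 ]
R3 <- R3 - (-6/61)*R2:  [       0        0  -546/61  -135/61  -334/61 ]
R4 <- R4 - (34/61)*R2:  [       0        0  -322/61    33/61  -405/61 ]
R4 <- R4 - (23/39)*R3:  [       0        0        0    24/13  -133/39 ]
Row echelon form:
[ -8     -5       -9        8        7 ]
[  0  -61/8    -57/8        8     63/8 ]
[  0      0  -546/61  -135/61  -334/61 ]
[  0      0        0    24/13  -133/39 ]

REF = [-8 -5 -9 8 7; 0 -61/8 -57/8 8 63/8; 0 0 -546/61 -135/61 -334/61; 0 0 0 24/13 -133/39]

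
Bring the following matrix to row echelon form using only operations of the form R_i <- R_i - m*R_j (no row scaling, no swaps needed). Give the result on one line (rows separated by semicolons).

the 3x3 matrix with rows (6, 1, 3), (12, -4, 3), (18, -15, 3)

Forward elimination:
R2 <- R2 - (2)*R1:  [  0  -6  -3 ]
R3 <- R3 - (3)*R1:  [   0  -18   -6 ]
R3 <- R3 - (3)*R2:  [ 0  0  3 ]
Row echelon form:
[ 6   1   3 ]
[ 0  -6  -3 ]
[ 0   0   3 ]

REF = [6 1 3; 0 -6 -3; 0 0 3]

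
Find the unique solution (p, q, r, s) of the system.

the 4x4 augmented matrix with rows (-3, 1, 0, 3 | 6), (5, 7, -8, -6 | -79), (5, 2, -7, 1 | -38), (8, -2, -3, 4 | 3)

Forward elimination on [A|b]:
R2 <- R2 - (-5/3)*R1:  [    0  26/3    -8    -1   -69 ]
R3 <- R3 - (-5/3)*R1:  [    0  11/3    -7     6   -28 ]
R4 <- R4 - (-8/3)*R1:  [   0  2/3   -3   12   19 ]
R3 <- R3 - (11/26)*R2:  [      0       0  -47/13  167/26   31/26 ]
R4 <- R4 - (1/13)*R2:  [      0       0  -31/13  157/13  316/13 ]
R4 <- R4 - (31/47)*R3:  [       0        0        0   737/94  2211/94 ]
Row echelon form:
[ -3     1       0       3  |        6 ]
[  0  26/3      -8      -1  |      -69 ]
[  0     0  -47/13  167/26  |    31/26 ]
[  0     0       0  737/94  |  2211/94 ]
Back-substitution:
s = (2211/94) / (737/94) = 3
r = (31/26 - (167/26)*(3)) / (-47/13) = 5
q = (-69 - (-8)*(5) - (-1)*(3)) / (26/3) = -3
p = (6 - (1)*(-3) - (3)*(3)) / -3 = 0

(0, -3, 5, 3)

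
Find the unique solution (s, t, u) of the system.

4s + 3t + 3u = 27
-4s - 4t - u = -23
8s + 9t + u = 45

Forward elimination on [A|b]:
R2 <- R2 - (-1)*R1:  [  0  -1   2   4 ]
R3 <- R3 - (2)*R1:  [  0   3  -5  -9 ]
R3 <- R3 - (-3)*R2:  [ 0  0  1  3 ]
Row echelon form:
[ 4   3  3  |  27 ]
[ 0  -1  2  |   4 ]
[ 0   0  1  |   3 ]
Back-substitution:
u = (3) / 1 = 3
t = (4 - (2)*(3)) / -1 = 2
s = (27 - (3)*(2) - (3)*(3)) / 4 = 3

(3, 2, 3)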